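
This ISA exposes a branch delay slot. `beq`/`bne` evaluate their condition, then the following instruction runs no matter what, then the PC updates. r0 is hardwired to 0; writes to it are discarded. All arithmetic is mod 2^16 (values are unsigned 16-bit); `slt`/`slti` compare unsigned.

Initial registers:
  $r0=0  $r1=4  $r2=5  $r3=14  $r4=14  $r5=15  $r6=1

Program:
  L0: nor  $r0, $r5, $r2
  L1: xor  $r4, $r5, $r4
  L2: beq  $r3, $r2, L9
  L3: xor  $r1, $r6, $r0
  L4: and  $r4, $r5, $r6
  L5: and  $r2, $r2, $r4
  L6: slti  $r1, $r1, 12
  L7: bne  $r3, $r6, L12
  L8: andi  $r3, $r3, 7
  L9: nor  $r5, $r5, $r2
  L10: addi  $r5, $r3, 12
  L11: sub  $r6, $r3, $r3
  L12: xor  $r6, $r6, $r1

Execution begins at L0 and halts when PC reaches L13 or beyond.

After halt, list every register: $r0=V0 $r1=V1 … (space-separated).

$r0=0 $r1=1 $r2=1 $r3=6 $r4=1 $r5=15 $r6=0

PC=0  nor  $r0, $r5, $r2     | $r0=0 $r1=4 $r2=5 $r3=14 $r4=14 $r5=15 $r6=1
PC=1  xor  $r4, $r5, $r4     | $r0=0 $r1=4 $r2=5 $r3=14 $r4=1 $r5=15 $r6=1
PC=2  beq  $r3, $r2, L9      | $r0=0 $r1=4 $r2=5 $r3=14 $r4=1 $r5=15 $r6=1  [not taken]
PC=3  xor  $r1, $r6, $r0     | $r0=0 $r1=1 $r2=5 $r3=14 $r4=1 $r5=15 $r6=1
PC=4  and  $r4, $r5, $r6     | $r0=0 $r1=1 $r2=5 $r3=14 $r4=1 $r5=15 $r6=1
PC=5  and  $r2, $r2, $r4     | $r0=0 $r1=1 $r2=1 $r3=14 $r4=1 $r5=15 $r6=1
PC=6  slti  $r1, $r1, 12     | $r0=0 $r1=1 $r2=1 $r3=14 $r4=1 $r5=15 $r6=1
PC=7  bne  $r3, $r6, L12     | $r0=0 $r1=1 $r2=1 $r3=14 $r4=1 $r5=15 $r6=1  [TAKEN]
PC=8  andi  $r3, $r3, 7      | $r0=0 $r1=1 $r2=1 $r3=6 $r4=1 $r5=15 $r6=1
PC=12 xor  $r6, $r6, $r1     | $r0=0 $r1=1 $r2=1 $r3=6 $r4=1 $r5=15 $r6=0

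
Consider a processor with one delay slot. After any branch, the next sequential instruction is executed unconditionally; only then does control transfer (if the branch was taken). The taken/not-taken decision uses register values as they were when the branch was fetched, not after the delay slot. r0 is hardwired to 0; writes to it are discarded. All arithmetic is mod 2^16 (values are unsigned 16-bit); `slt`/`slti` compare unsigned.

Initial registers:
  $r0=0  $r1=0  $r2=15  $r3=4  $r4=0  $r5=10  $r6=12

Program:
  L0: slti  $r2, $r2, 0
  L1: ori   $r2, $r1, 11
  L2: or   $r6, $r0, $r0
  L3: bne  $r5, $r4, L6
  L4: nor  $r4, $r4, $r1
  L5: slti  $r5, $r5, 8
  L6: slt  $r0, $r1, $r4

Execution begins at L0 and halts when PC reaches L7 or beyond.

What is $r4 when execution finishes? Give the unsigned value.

65535

#0 slti  $r2, $r2, 0 ; 0/0/0/4/0/10/12
#1 ori   $r2, $r1, 11 ; 0/0/11/4/0/10/12
#2 or   $r6, $r0, $r0 ; 0/0/11/4/0/10/0
#3 bne  $r5, $r4, L6 ; 0/0/11/4/0/10/0 ; →target
#4 nor  $r4, $r4, $r1 ; 0/0/11/4/65535/10/0
#6 slt  $r0, $r1, $r4 ; 0/0/11/4/65535/10/0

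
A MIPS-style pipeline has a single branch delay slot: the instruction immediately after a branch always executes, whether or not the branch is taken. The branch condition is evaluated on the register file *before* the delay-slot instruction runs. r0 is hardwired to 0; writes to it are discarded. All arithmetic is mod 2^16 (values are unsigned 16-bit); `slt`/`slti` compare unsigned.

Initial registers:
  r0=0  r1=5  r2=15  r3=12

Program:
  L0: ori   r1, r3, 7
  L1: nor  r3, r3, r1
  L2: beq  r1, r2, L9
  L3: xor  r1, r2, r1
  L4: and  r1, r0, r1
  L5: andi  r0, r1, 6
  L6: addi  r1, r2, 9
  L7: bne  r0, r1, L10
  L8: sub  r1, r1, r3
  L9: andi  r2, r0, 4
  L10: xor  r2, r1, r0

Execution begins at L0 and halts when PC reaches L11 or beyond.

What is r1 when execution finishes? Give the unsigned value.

PC=0  ori   r1, r3, 7        | r0=0 r1=15 r2=15 r3=12
PC=1  nor  r3, r3, r1        | r0=0 r1=15 r2=15 r3=65520
PC=2  beq  r1, r2, L9        | r0=0 r1=15 r2=15 r3=65520  [TAKEN]
PC=3  xor  r1, r2, r1        | r0=0 r1=0 r2=15 r3=65520
PC=9  andi  r2, r0, 4        | r0=0 r1=0 r2=0 r3=65520
PC=10 xor  r2, r1, r0        | r0=0 r1=0 r2=0 r3=65520

0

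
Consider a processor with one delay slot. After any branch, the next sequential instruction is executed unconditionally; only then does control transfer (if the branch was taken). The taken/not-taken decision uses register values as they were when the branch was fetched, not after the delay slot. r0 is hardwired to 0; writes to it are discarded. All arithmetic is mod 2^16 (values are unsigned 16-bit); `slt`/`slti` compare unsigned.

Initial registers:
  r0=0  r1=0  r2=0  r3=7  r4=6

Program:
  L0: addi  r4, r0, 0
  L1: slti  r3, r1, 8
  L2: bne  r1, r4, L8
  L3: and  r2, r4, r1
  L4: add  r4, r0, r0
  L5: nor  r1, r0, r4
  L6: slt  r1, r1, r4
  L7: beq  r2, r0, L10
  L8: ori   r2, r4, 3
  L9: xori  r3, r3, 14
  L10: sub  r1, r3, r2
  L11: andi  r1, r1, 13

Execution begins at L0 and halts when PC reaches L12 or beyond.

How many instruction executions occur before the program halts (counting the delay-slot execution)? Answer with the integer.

  step pc=0: addi  r4, r0, 0  regs=(0,0,0,7,0)
  step pc=1: slti  r3, r1, 8  regs=(0,0,0,1,0)
  step pc=2: bne  r1, r4, L8  cond=F  regs=(0,0,0,1,0)
  step pc=3: and  r2, r4, r1  regs=(0,0,0,1,0)
  step pc=4: add  r4, r0, r0  regs=(0,0,0,1,0)
  step pc=5: nor  r1, r0, r4  regs=(0,65535,0,1,0)
  step pc=6: slt  r1, r1, r4  regs=(0,0,0,1,0)
  step pc=7: beq  r2, r0, L10  cond=T  regs=(0,0,0,1,0)
  step pc=8: ori   r2, r4, 3  regs=(0,0,3,1,0)
  step pc=10: sub  r1, r3, r2  regs=(0,65534,3,1,0)
  step pc=11: andi  r1, r1, 13  regs=(0,12,3,1,0)

11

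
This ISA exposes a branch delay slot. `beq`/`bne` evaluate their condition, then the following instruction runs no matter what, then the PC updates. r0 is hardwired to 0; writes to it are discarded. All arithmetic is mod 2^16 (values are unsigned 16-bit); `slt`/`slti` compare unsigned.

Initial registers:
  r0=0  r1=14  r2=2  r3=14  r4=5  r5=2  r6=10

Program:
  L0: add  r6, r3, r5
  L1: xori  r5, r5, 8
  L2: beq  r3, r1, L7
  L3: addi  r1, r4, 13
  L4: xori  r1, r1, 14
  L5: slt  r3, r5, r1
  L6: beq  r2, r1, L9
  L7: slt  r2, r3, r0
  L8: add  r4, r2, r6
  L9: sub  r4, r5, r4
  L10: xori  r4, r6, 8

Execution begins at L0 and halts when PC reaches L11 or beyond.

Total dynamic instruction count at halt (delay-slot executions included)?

8

PC=0  add  r6, r3, r5        | r0=0 r1=14 r2=2 r3=14 r4=5 r5=2 r6=16
PC=1  xori  r5, r5, 8        | r0=0 r1=14 r2=2 r3=14 r4=5 r5=10 r6=16
PC=2  beq  r3, r1, L7        | r0=0 r1=14 r2=2 r3=14 r4=5 r5=10 r6=16  [TAKEN]
PC=3  addi  r1, r4, 13       | r0=0 r1=18 r2=2 r3=14 r4=5 r5=10 r6=16
PC=7  slt  r2, r3, r0        | r0=0 r1=18 r2=0 r3=14 r4=5 r5=10 r6=16
PC=8  add  r4, r2, r6        | r0=0 r1=18 r2=0 r3=14 r4=16 r5=10 r6=16
PC=9  sub  r4, r5, r4        | r0=0 r1=18 r2=0 r3=14 r4=65530 r5=10 r6=16
PC=10 xori  r4, r6, 8        | r0=0 r1=18 r2=0 r3=14 r4=24 r5=10 r6=16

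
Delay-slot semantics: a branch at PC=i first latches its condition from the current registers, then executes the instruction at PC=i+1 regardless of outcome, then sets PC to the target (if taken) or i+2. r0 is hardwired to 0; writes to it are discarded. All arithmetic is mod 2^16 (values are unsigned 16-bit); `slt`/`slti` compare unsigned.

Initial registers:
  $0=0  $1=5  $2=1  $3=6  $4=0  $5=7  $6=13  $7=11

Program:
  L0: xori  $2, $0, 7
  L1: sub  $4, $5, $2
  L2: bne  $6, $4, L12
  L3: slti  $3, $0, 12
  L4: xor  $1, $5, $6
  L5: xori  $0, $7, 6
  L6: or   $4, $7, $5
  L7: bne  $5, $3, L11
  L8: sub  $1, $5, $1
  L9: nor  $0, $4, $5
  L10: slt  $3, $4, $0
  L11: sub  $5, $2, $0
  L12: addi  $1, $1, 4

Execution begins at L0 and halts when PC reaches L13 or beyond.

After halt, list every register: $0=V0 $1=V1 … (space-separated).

$0=0 $1=9 $2=7 $3=1 $4=0 $5=7 $6=13 $7=11

PC=0  xori  $2, $0, 7        | $0=0 $1=5 $2=7 $3=6 $4=0 $5=7 $6=13 $7=11
PC=1  sub  $4, $5, $2        | $0=0 $1=5 $2=7 $3=6 $4=0 $5=7 $6=13 $7=11
PC=2  bne  $6, $4, L12       | $0=0 $1=5 $2=7 $3=6 $4=0 $5=7 $6=13 $7=11  [TAKEN]
PC=3  slti  $3, $0, 12       | $0=0 $1=5 $2=7 $3=1 $4=0 $5=7 $6=13 $7=11
PC=12 addi  $1, $1, 4        | $0=0 $1=9 $2=7 $3=1 $4=0 $5=7 $6=13 $7=11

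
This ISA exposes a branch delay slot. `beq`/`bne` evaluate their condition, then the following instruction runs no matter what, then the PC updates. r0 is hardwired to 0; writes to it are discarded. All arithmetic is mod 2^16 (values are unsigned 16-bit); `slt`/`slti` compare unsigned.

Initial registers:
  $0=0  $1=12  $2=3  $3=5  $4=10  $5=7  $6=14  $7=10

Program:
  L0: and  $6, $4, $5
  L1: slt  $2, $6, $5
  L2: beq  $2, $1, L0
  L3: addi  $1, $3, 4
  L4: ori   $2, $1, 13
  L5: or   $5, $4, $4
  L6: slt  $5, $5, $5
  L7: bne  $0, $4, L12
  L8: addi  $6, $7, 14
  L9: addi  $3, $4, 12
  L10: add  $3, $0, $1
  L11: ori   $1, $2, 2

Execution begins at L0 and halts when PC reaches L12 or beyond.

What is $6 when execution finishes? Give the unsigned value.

PC=0  and  $6, $4, $5        | $0=0 $1=12 $2=3 $3=5 $4=10 $5=7 $6=2 $7=10
PC=1  slt  $2, $6, $5        | $0=0 $1=12 $2=1 $3=5 $4=10 $5=7 $6=2 $7=10
PC=2  beq  $2, $1, L0        | $0=0 $1=12 $2=1 $3=5 $4=10 $5=7 $6=2 $7=10  [not taken]
PC=3  addi  $1, $3, 4        | $0=0 $1=9 $2=1 $3=5 $4=10 $5=7 $6=2 $7=10
PC=4  ori   $2, $1, 13       | $0=0 $1=9 $2=13 $3=5 $4=10 $5=7 $6=2 $7=10
PC=5  or   $5, $4, $4        | $0=0 $1=9 $2=13 $3=5 $4=10 $5=10 $6=2 $7=10
PC=6  slt  $5, $5, $5        | $0=0 $1=9 $2=13 $3=5 $4=10 $5=0 $6=2 $7=10
PC=7  bne  $0, $4, L12       | $0=0 $1=9 $2=13 $3=5 $4=10 $5=0 $6=2 $7=10  [TAKEN]
PC=8  addi  $6, $7, 14       | $0=0 $1=9 $2=13 $3=5 $4=10 $5=0 $6=24 $7=10

24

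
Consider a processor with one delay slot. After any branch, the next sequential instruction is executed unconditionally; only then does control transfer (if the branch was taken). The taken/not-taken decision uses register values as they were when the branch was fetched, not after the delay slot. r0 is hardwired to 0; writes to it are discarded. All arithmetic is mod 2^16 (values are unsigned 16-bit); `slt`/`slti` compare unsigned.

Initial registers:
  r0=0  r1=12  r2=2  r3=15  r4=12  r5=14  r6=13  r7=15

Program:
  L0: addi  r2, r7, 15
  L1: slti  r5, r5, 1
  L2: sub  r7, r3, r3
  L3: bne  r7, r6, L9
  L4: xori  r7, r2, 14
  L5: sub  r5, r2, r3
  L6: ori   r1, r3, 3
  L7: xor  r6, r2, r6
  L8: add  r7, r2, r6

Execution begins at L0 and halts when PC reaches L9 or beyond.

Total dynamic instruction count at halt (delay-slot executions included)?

5

#0 addi  r2, r7, 15 ; 0/12/30/15/12/14/13/15
#1 slti  r5, r5, 1 ; 0/12/30/15/12/0/13/15
#2 sub  r7, r3, r3 ; 0/12/30/15/12/0/13/0
#3 bne  r7, r6, L9 ; 0/12/30/15/12/0/13/0 ; →target
#4 xori  r7, r2, 14 ; 0/12/30/15/12/0/13/16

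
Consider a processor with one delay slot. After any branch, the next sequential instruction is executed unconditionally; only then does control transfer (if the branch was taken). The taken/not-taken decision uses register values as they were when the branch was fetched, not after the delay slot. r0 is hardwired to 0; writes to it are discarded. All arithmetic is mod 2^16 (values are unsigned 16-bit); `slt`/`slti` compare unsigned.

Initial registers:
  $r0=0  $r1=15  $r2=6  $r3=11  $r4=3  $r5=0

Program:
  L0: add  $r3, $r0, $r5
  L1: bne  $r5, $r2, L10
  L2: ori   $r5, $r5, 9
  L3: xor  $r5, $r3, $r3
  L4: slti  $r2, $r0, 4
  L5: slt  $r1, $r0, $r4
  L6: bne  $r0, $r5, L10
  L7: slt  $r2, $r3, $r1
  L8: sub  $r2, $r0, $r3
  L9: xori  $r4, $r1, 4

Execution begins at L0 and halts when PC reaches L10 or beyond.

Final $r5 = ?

9

  step pc=0: add  $r3, $r0, $r5  regs=(0,15,6,0,3,0)
  step pc=1: bne  $r5, $r2, L10  cond=T  regs=(0,15,6,0,3,0)
  step pc=2: ori   $r5, $r5, 9  regs=(0,15,6,0,3,9)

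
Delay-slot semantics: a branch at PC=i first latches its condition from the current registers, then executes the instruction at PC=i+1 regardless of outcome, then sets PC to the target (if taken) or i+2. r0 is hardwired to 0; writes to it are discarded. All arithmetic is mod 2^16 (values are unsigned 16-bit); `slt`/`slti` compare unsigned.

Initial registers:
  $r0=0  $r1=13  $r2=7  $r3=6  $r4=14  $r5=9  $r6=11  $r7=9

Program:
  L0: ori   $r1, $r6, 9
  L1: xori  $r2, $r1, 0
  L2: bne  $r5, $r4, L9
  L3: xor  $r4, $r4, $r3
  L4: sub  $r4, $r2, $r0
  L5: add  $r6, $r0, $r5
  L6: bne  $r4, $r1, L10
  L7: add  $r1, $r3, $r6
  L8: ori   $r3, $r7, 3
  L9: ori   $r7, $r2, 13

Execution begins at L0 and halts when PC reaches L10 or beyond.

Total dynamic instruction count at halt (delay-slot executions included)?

[0] ori   $r1, $r6, 9  →  {$r0:0, $r1:11, $r2:7, $r3:6, $r4:14, $r5:9, $r6:11, $r7:9}
[1] xori  $r2, $r1, 0  →  {$r0:0, $r1:11, $r2:11, $r3:6, $r4:14, $r5:9, $r6:11, $r7:9}
[2] bne  $r5, $r4, L9  →  {$r0:0, $r1:11, $r2:11, $r3:6, $r4:14, $r5:9, $r6:11, $r7:9}  ⟨branch taken⟩
[3] xor  $r4, $r4, $r3  →  {$r0:0, $r1:11, $r2:11, $r3:6, $r4:8, $r5:9, $r6:11, $r7:9}
[9] ori   $r7, $r2, 13  →  {$r0:0, $r1:11, $r2:11, $r3:6, $r4:8, $r5:9, $r6:11, $r7:15}

5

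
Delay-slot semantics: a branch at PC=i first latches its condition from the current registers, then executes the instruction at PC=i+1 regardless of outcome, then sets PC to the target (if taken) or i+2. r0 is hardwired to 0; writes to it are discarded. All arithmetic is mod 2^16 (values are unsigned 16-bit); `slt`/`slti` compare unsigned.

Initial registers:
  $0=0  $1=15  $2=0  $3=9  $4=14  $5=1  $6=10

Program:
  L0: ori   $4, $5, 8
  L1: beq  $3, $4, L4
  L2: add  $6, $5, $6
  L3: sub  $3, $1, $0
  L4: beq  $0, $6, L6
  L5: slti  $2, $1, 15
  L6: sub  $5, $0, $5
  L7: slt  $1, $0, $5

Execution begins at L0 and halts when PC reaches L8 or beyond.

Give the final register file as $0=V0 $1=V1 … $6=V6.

$0=0 $1=1 $2=0 $3=9 $4=9 $5=65535 $6=11

#0 ori   $4, $5, 8 ; 0/15/0/9/9/1/10
#1 beq  $3, $4, L4 ; 0/15/0/9/9/1/10 ; →target
#2 add  $6, $5, $6 ; 0/15/0/9/9/1/11
#4 beq  $0, $6, L6 ; 0/15/0/9/9/1/11 ; →fallthru
#5 slti  $2, $1, 15 ; 0/15/0/9/9/1/11
#6 sub  $5, $0, $5 ; 0/15/0/9/9/65535/11
#7 slt  $1, $0, $5 ; 0/1/0/9/9/65535/11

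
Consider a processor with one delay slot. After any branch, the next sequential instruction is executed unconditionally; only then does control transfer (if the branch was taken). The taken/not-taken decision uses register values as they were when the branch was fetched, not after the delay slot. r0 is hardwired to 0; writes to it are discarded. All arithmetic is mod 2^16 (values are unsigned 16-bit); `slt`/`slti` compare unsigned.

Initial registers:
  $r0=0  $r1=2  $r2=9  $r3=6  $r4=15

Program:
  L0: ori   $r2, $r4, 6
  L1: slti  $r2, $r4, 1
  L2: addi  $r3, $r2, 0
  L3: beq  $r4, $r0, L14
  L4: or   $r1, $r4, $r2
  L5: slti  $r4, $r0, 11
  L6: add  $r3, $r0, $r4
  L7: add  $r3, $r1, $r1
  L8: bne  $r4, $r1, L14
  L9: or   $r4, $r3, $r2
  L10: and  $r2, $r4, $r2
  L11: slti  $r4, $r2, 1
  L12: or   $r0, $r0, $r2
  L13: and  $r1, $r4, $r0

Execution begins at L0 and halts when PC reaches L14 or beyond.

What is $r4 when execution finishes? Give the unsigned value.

  step pc=0: ori   $r2, $r4, 6  regs=(0,2,15,6,15)
  step pc=1: slti  $r2, $r4, 1  regs=(0,2,0,6,15)
  step pc=2: addi  $r3, $r2, 0  regs=(0,2,0,0,15)
  step pc=3: beq  $r4, $r0, L14  cond=F  regs=(0,2,0,0,15)
  step pc=4: or   $r1, $r4, $r2  regs=(0,15,0,0,15)
  step pc=5: slti  $r4, $r0, 11  regs=(0,15,0,0,1)
  step pc=6: add  $r3, $r0, $r4  regs=(0,15,0,1,1)
  step pc=7: add  $r3, $r1, $r1  regs=(0,15,0,30,1)
  step pc=8: bne  $r4, $r1, L14  cond=T  regs=(0,15,0,30,1)
  step pc=9: or   $r4, $r3, $r2  regs=(0,15,0,30,30)

30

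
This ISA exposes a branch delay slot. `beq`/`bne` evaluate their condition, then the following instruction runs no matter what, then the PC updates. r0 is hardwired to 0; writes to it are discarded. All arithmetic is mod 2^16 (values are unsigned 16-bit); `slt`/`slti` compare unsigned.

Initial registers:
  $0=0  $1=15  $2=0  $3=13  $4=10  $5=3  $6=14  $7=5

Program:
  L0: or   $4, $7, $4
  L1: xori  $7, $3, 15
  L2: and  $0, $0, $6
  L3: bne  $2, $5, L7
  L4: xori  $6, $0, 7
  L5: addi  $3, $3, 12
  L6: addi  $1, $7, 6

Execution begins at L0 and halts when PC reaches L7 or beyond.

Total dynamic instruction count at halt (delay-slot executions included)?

5

PC=0  or   $4, $7, $4        | $0=0 $1=15 $2=0 $3=13 $4=15 $5=3 $6=14 $7=5
PC=1  xori  $7, $3, 15       | $0=0 $1=15 $2=0 $3=13 $4=15 $5=3 $6=14 $7=2
PC=2  and  $0, $0, $6        | $0=0 $1=15 $2=0 $3=13 $4=15 $5=3 $6=14 $7=2
PC=3  bne  $2, $5, L7        | $0=0 $1=15 $2=0 $3=13 $4=15 $5=3 $6=14 $7=2  [TAKEN]
PC=4  xori  $6, $0, 7        | $0=0 $1=15 $2=0 $3=13 $4=15 $5=3 $6=7 $7=2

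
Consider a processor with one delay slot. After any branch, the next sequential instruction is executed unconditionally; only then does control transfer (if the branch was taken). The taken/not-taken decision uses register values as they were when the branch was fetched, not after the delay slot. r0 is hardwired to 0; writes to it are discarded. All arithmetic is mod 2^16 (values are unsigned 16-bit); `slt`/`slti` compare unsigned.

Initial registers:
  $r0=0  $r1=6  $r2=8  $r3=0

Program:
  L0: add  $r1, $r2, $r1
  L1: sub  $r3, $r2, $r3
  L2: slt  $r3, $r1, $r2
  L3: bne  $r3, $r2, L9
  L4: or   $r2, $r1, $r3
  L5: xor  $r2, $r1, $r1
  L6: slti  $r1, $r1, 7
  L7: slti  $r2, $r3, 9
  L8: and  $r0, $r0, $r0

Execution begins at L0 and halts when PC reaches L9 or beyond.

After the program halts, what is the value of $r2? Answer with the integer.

PC=0  add  $r1, $r2, $r1     | $r0=0 $r1=14 $r2=8 $r3=0
PC=1  sub  $r3, $r2, $r3     | $r0=0 $r1=14 $r2=8 $r3=8
PC=2  slt  $r3, $r1, $r2     | $r0=0 $r1=14 $r2=8 $r3=0
PC=3  bne  $r3, $r2, L9      | $r0=0 $r1=14 $r2=8 $r3=0  [TAKEN]
PC=4  or   $r2, $r1, $r3     | $r0=0 $r1=14 $r2=14 $r3=0

14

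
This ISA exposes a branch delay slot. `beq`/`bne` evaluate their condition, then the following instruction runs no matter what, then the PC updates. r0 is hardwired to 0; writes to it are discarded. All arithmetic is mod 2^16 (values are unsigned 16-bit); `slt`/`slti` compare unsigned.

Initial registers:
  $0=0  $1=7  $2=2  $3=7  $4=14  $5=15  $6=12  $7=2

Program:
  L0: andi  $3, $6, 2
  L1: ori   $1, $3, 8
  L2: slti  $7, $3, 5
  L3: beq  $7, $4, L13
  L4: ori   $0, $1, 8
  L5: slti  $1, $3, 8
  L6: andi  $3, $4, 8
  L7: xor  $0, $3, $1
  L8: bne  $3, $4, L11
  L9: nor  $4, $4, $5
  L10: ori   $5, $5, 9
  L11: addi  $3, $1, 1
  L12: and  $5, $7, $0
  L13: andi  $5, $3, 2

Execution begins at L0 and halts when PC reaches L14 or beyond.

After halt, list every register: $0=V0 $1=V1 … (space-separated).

  step pc=0: andi  $3, $6, 2  regs=(0,7,2,0,14,15,12,2)
  step pc=1: ori   $1, $3, 8  regs=(0,8,2,0,14,15,12,2)
  step pc=2: slti  $7, $3, 5  regs=(0,8,2,0,14,15,12,1)
  step pc=3: beq  $7, $4, L13  cond=F  regs=(0,8,2,0,14,15,12,1)
  step pc=4: ori   $0, $1, 8  regs=(0,8,2,0,14,15,12,1)
  step pc=5: slti  $1, $3, 8  regs=(0,1,2,0,14,15,12,1)
  step pc=6: andi  $3, $4, 8  regs=(0,1,2,8,14,15,12,1)
  step pc=7: xor  $0, $3, $1  regs=(0,1,2,8,14,15,12,1)
  step pc=8: bne  $3, $4, L11  cond=T  regs=(0,1,2,8,14,15,12,1)
  step pc=9: nor  $4, $4, $5  regs=(0,1,2,8,65520,15,12,1)
  step pc=11: addi  $3, $1, 1  regs=(0,1,2,2,65520,15,12,1)
  step pc=12: and  $5, $7, $0  regs=(0,1,2,2,65520,0,12,1)
  step pc=13: andi  $5, $3, 2  regs=(0,1,2,2,65520,2,12,1)

$0=0 $1=1 $2=2 $3=2 $4=65520 $5=2 $6=12 $7=1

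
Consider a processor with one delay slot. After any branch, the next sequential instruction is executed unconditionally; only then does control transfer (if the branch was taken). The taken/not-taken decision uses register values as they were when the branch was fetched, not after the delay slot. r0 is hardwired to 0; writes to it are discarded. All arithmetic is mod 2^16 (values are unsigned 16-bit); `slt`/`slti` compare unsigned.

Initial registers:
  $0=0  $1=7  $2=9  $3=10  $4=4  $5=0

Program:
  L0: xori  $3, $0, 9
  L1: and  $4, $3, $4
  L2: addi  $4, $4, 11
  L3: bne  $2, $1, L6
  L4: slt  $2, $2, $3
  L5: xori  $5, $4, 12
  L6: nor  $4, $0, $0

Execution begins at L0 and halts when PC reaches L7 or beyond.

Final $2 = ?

#0 xori  $3, $0, 9 ; 0/7/9/9/4/0
#1 and  $4, $3, $4 ; 0/7/9/9/0/0
#2 addi  $4, $4, 11 ; 0/7/9/9/11/0
#3 bne  $2, $1, L6 ; 0/7/9/9/11/0 ; →target
#4 slt  $2, $2, $3 ; 0/7/0/9/11/0
#6 nor  $4, $0, $0 ; 0/7/0/9/65535/0

0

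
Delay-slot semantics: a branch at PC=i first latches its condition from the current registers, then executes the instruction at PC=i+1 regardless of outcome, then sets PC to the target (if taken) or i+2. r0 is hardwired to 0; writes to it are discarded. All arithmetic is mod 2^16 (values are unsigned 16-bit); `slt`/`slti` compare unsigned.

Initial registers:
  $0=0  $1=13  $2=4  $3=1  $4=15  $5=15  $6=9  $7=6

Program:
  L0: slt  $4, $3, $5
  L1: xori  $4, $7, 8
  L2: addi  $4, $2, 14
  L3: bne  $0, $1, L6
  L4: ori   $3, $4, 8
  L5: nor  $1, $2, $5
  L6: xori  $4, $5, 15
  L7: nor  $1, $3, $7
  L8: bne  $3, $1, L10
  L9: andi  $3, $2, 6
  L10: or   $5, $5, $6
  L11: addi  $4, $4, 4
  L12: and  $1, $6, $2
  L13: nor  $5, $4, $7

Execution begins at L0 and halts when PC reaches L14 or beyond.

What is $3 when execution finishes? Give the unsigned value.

4

#0 slt  $4, $3, $5 ; 0/13/4/1/1/15/9/6
#1 xori  $4, $7, 8 ; 0/13/4/1/14/15/9/6
#2 addi  $4, $2, 14 ; 0/13/4/1/18/15/9/6
#3 bne  $0, $1, L6 ; 0/13/4/1/18/15/9/6 ; →target
#4 ori   $3, $4, 8 ; 0/13/4/26/18/15/9/6
#6 xori  $4, $5, 15 ; 0/13/4/26/0/15/9/6
#7 nor  $1, $3, $7 ; 0/65505/4/26/0/15/9/6
#8 bne  $3, $1, L10 ; 0/65505/4/26/0/15/9/6 ; →target
#9 andi  $3, $2, 6 ; 0/65505/4/4/0/15/9/6
#10 or   $5, $5, $6 ; 0/65505/4/4/0/15/9/6
#11 addi  $4, $4, 4 ; 0/65505/4/4/4/15/9/6
#12 and  $1, $6, $2 ; 0/0/4/4/4/15/9/6
#13 nor  $5, $4, $7 ; 0/0/4/4/4/65529/9/6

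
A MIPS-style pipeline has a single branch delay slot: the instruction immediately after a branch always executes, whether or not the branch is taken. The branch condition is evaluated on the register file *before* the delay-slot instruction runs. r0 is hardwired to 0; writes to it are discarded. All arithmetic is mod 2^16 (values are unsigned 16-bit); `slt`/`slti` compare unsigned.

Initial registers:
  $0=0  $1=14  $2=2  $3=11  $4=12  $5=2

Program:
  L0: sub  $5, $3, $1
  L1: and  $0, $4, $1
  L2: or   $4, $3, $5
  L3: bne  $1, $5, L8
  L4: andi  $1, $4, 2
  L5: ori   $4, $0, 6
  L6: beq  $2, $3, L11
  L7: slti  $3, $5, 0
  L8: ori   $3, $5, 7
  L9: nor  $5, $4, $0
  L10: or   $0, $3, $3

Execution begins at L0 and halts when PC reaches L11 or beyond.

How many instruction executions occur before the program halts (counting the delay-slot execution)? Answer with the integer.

8

#0 sub  $5, $3, $1 ; 0/14/2/11/12/65533
#1 and  $0, $4, $1 ; 0/14/2/11/12/65533
#2 or   $4, $3, $5 ; 0/14/2/11/65535/65533
#3 bne  $1, $5, L8 ; 0/14/2/11/65535/65533 ; →target
#4 andi  $1, $4, 2 ; 0/2/2/11/65535/65533
#8 ori   $3, $5, 7 ; 0/2/2/65535/65535/65533
#9 nor  $5, $4, $0 ; 0/2/2/65535/65535/0
#10 or   $0, $3, $3 ; 0/2/2/65535/65535/0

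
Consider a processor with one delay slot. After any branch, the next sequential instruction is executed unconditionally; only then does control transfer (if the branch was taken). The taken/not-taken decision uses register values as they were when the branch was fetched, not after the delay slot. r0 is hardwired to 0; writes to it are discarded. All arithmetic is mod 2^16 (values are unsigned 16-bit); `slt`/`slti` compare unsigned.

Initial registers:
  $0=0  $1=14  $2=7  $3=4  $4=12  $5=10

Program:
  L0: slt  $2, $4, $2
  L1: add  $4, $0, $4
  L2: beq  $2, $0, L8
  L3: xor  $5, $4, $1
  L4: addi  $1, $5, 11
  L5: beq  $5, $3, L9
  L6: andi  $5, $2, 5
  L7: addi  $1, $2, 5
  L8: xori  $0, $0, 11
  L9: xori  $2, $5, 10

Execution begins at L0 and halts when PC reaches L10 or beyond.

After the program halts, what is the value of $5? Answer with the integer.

  step pc=0: slt  $2, $4, $2  regs=(0,14,0,4,12,10)
  step pc=1: add  $4, $0, $4  regs=(0,14,0,4,12,10)
  step pc=2: beq  $2, $0, L8  cond=T  regs=(0,14,0,4,12,10)
  step pc=3: xor  $5, $4, $1  regs=(0,14,0,4,12,2)
  step pc=8: xori  $0, $0, 11  regs=(0,14,0,4,12,2)
  step pc=9: xori  $2, $5, 10  regs=(0,14,8,4,12,2)

2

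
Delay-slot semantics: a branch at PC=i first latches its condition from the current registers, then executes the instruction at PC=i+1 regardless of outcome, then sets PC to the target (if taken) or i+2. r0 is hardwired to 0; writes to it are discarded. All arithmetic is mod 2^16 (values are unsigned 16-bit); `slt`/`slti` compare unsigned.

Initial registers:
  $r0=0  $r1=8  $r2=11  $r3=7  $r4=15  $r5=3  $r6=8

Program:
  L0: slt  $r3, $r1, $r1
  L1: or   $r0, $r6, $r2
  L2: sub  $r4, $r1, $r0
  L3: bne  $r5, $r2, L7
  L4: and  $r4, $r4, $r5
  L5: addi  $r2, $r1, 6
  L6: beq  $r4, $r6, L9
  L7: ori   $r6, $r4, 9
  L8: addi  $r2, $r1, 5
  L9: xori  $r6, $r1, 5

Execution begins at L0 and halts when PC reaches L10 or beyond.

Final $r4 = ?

#0 slt  $r3, $r1, $r1 ; 0/8/11/0/15/3/8
#1 or   $r0, $r6, $r2 ; 0/8/11/0/15/3/8
#2 sub  $r4, $r1, $r0 ; 0/8/11/0/8/3/8
#3 bne  $r5, $r2, L7 ; 0/8/11/0/8/3/8 ; →target
#4 and  $r4, $r4, $r5 ; 0/8/11/0/0/3/8
#7 ori   $r6, $r4, 9 ; 0/8/11/0/0/3/9
#8 addi  $r2, $r1, 5 ; 0/8/13/0/0/3/9
#9 xori  $r6, $r1, 5 ; 0/8/13/0/0/3/13

0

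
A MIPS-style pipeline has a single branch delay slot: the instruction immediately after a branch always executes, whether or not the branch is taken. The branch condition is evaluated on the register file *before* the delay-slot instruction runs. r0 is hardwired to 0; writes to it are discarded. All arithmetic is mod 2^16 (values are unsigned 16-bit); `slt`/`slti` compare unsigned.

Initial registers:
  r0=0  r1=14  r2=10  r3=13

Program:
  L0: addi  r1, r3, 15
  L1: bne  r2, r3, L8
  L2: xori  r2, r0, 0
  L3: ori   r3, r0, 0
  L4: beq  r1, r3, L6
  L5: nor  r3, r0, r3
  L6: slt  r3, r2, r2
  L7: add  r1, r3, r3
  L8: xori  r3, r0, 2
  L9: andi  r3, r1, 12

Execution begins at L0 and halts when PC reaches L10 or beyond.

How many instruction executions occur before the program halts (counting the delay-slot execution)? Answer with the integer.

  step pc=0: addi  r1, r3, 15  regs=(0,28,10,13)
  step pc=1: bne  r2, r3, L8  cond=T  regs=(0,28,10,13)
  step pc=2: xori  r2, r0, 0  regs=(0,28,0,13)
  step pc=8: xori  r3, r0, 2  regs=(0,28,0,2)
  step pc=9: andi  r3, r1, 12  regs=(0,28,0,12)

5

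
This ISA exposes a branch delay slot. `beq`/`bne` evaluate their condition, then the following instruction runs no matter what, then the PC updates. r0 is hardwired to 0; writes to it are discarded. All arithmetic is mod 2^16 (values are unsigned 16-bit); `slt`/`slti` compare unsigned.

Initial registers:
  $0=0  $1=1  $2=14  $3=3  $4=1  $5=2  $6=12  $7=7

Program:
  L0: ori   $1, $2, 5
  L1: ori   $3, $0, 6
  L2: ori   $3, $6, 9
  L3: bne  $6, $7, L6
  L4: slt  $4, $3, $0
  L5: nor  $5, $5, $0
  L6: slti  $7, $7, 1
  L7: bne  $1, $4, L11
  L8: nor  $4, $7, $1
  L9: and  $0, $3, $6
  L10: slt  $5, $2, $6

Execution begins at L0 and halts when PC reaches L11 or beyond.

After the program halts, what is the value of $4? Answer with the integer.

65520

PC=0  ori   $1, $2, 5        | $0=0 $1=15 $2=14 $3=3 $4=1 $5=2 $6=12 $7=7
PC=1  ori   $3, $0, 6        | $0=0 $1=15 $2=14 $3=6 $4=1 $5=2 $6=12 $7=7
PC=2  ori   $3, $6, 9        | $0=0 $1=15 $2=14 $3=13 $4=1 $5=2 $6=12 $7=7
PC=3  bne  $6, $7, L6        | $0=0 $1=15 $2=14 $3=13 $4=1 $5=2 $6=12 $7=7  [TAKEN]
PC=4  slt  $4, $3, $0        | $0=0 $1=15 $2=14 $3=13 $4=0 $5=2 $6=12 $7=7
PC=6  slti  $7, $7, 1        | $0=0 $1=15 $2=14 $3=13 $4=0 $5=2 $6=12 $7=0
PC=7  bne  $1, $4, L11       | $0=0 $1=15 $2=14 $3=13 $4=0 $5=2 $6=12 $7=0  [TAKEN]
PC=8  nor  $4, $7, $1        | $0=0 $1=15 $2=14 $3=13 $4=65520 $5=2 $6=12 $7=0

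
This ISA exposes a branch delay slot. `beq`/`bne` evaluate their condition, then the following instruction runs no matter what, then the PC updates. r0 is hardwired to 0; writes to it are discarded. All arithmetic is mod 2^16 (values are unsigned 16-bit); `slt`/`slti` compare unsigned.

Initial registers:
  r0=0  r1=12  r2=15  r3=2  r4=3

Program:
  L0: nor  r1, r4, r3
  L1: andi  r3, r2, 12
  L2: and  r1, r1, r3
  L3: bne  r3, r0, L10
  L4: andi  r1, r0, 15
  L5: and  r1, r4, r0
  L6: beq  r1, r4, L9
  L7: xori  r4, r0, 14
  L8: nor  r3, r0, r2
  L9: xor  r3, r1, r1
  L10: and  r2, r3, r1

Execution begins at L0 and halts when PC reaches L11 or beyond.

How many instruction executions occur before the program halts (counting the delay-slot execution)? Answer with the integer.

6

  step pc=0: nor  r1, r4, r3  regs=(0,65532,15,2,3)
  step pc=1: andi  r3, r2, 12  regs=(0,65532,15,12,3)
  step pc=2: and  r1, r1, r3  regs=(0,12,15,12,3)
  step pc=3: bne  r3, r0, L10  cond=T  regs=(0,12,15,12,3)
  step pc=4: andi  r1, r0, 15  regs=(0,0,15,12,3)
  step pc=10: and  r2, r3, r1  regs=(0,0,0,12,3)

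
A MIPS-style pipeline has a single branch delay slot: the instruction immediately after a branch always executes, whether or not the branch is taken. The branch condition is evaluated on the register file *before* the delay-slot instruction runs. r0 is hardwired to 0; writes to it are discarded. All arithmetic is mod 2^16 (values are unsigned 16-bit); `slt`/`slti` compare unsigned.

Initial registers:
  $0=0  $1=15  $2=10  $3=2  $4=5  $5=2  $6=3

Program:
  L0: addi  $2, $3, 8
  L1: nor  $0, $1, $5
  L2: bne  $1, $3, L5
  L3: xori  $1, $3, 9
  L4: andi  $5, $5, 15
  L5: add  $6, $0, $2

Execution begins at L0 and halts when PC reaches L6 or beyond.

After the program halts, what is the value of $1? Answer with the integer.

11

[0] addi  $2, $3, 8  →  {$0:0, $1:15, $2:10, $3:2, $4:5, $5:2, $6:3}
[1] nor  $0, $1, $5  →  {$0:0, $1:15, $2:10, $3:2, $4:5, $5:2, $6:3}
[2] bne  $1, $3, L5  →  {$0:0, $1:15, $2:10, $3:2, $4:5, $5:2, $6:3}  ⟨branch taken⟩
[3] xori  $1, $3, 9  →  {$0:0, $1:11, $2:10, $3:2, $4:5, $5:2, $6:3}
[5] add  $6, $0, $2  →  {$0:0, $1:11, $2:10, $3:2, $4:5, $5:2, $6:10}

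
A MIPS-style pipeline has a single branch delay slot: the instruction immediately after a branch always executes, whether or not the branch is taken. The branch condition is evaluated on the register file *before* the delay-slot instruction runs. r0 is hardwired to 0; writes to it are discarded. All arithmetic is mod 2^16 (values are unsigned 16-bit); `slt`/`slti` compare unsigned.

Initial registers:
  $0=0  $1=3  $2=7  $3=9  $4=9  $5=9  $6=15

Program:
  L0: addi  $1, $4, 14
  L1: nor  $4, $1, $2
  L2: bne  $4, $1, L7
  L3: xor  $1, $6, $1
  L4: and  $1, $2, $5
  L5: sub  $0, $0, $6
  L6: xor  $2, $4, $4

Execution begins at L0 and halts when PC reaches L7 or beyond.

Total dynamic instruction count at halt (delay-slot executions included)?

4

  step pc=0: addi  $1, $4, 14  regs=(0,23,7,9,9,9,15)
  step pc=1: nor  $4, $1, $2  regs=(0,23,7,9,65512,9,15)
  step pc=2: bne  $4, $1, L7  cond=T  regs=(0,23,7,9,65512,9,15)
  step pc=3: xor  $1, $6, $1  regs=(0,24,7,9,65512,9,15)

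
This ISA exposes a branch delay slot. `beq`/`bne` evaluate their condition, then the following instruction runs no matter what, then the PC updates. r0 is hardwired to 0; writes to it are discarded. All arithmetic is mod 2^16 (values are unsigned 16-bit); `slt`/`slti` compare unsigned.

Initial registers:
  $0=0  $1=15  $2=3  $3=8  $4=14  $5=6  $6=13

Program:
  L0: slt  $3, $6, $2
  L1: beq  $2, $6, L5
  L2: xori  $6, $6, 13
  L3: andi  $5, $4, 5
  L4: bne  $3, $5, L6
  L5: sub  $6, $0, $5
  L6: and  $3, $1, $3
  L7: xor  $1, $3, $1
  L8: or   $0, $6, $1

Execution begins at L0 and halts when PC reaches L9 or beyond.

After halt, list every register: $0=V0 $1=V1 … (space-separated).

$0=0 $1=15 $2=3 $3=0 $4=14 $5=4 $6=65532

[0] slt  $3, $6, $2  →  {$0:0, $1:15, $2:3, $3:0, $4:14, $5:6, $6:13}
[1] beq  $2, $6, L5  →  {$0:0, $1:15, $2:3, $3:0, $4:14, $5:6, $6:13}  ⟨branch fallthrough⟩
[2] xori  $6, $6, 13  →  {$0:0, $1:15, $2:3, $3:0, $4:14, $5:6, $6:0}
[3] andi  $5, $4, 5  →  {$0:0, $1:15, $2:3, $3:0, $4:14, $5:4, $6:0}
[4] bne  $3, $5, L6  →  {$0:0, $1:15, $2:3, $3:0, $4:14, $5:4, $6:0}  ⟨branch taken⟩
[5] sub  $6, $0, $5  →  {$0:0, $1:15, $2:3, $3:0, $4:14, $5:4, $6:65532}
[6] and  $3, $1, $3  →  {$0:0, $1:15, $2:3, $3:0, $4:14, $5:4, $6:65532}
[7] xor  $1, $3, $1  →  {$0:0, $1:15, $2:3, $3:0, $4:14, $5:4, $6:65532}
[8] or   $0, $6, $1  →  {$0:0, $1:15, $2:3, $3:0, $4:14, $5:4, $6:65532}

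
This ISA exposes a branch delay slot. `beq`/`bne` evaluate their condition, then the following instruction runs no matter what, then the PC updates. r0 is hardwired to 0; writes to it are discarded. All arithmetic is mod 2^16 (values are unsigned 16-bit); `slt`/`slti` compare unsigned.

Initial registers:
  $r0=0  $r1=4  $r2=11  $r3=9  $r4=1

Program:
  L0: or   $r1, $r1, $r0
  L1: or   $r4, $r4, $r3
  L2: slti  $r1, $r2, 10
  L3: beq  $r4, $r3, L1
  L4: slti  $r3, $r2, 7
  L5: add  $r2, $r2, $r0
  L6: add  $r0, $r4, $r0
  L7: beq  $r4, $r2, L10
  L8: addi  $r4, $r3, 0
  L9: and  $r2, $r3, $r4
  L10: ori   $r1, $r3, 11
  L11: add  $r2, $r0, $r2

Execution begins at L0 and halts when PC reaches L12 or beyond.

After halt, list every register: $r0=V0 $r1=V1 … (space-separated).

$r0=0 $r1=11 $r2=0 $r3=0 $r4=0

#0 or   $r1, $r1, $r0 ; 0/4/11/9/1
#1 or   $r4, $r4, $r3 ; 0/4/11/9/9
#2 slti  $r1, $r2, 10 ; 0/0/11/9/9
#3 beq  $r4, $r3, L1 ; 0/0/11/9/9 ; →target
#4 slti  $r3, $r2, 7 ; 0/0/11/0/9
#1 or   $r4, $r4, $r3 ; 0/0/11/0/9
#2 slti  $r1, $r2, 10 ; 0/0/11/0/9
#3 beq  $r4, $r3, L1 ; 0/0/11/0/9 ; →fallthru
#4 slti  $r3, $r2, 7 ; 0/0/11/0/9
#5 add  $r2, $r2, $r0 ; 0/0/11/0/9
#6 add  $r0, $r4, $r0 ; 0/0/11/0/9
#7 beq  $r4, $r2, L10 ; 0/0/11/0/9 ; →fallthru
#8 addi  $r4, $r3, 0 ; 0/0/11/0/0
#9 and  $r2, $r3, $r4 ; 0/0/0/0/0
#10 ori   $r1, $r3, 11 ; 0/11/0/0/0
#11 add  $r2, $r0, $r2 ; 0/11/0/0/0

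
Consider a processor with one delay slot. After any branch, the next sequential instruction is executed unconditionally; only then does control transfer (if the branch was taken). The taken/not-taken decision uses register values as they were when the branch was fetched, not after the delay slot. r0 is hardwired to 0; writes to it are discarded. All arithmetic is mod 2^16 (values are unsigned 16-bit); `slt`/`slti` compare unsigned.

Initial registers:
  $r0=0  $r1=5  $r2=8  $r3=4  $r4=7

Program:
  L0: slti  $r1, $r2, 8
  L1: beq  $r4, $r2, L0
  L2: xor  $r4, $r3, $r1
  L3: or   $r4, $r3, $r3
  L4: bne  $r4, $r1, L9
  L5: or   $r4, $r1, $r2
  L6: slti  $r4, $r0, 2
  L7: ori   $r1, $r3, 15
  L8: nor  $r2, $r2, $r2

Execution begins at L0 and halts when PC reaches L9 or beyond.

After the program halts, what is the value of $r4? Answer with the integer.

[0] slti  $r1, $r2, 8  →  {$r0:0, $r1:0, $r2:8, $r3:4, $r4:7}
[1] beq  $r4, $r2, L0  →  {$r0:0, $r1:0, $r2:8, $r3:4, $r4:7}  ⟨branch fallthrough⟩
[2] xor  $r4, $r3, $r1  →  {$r0:0, $r1:0, $r2:8, $r3:4, $r4:4}
[3] or   $r4, $r3, $r3  →  {$r0:0, $r1:0, $r2:8, $r3:4, $r4:4}
[4] bne  $r4, $r1, L9  →  {$r0:0, $r1:0, $r2:8, $r3:4, $r4:4}  ⟨branch taken⟩
[5] or   $r4, $r1, $r2  →  {$r0:0, $r1:0, $r2:8, $r3:4, $r4:8}

8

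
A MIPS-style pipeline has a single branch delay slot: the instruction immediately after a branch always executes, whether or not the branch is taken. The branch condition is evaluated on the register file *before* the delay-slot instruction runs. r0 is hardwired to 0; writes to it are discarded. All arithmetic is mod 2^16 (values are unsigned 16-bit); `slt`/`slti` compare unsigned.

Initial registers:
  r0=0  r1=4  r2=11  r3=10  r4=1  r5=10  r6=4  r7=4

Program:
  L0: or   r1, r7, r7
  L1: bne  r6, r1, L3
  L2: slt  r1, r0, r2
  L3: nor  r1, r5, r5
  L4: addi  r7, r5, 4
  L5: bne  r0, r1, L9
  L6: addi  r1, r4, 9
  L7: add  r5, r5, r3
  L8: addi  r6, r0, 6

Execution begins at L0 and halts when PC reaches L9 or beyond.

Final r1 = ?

10

[0] or   r1, r7, r7  →  {r0:0, r1:4, r2:11, r3:10, r4:1, r5:10, r6:4, r7:4}
[1] bne  r6, r1, L3  →  {r0:0, r1:4, r2:11, r3:10, r4:1, r5:10, r6:4, r7:4}  ⟨branch fallthrough⟩
[2] slt  r1, r0, r2  →  {r0:0, r1:1, r2:11, r3:10, r4:1, r5:10, r6:4, r7:4}
[3] nor  r1, r5, r5  →  {r0:0, r1:65525, r2:11, r3:10, r4:1, r5:10, r6:4, r7:4}
[4] addi  r7, r5, 4  →  {r0:0, r1:65525, r2:11, r3:10, r4:1, r5:10, r6:4, r7:14}
[5] bne  r0, r1, L9  →  {r0:0, r1:65525, r2:11, r3:10, r4:1, r5:10, r6:4, r7:14}  ⟨branch taken⟩
[6] addi  r1, r4, 9  →  {r0:0, r1:10, r2:11, r3:10, r4:1, r5:10, r6:4, r7:14}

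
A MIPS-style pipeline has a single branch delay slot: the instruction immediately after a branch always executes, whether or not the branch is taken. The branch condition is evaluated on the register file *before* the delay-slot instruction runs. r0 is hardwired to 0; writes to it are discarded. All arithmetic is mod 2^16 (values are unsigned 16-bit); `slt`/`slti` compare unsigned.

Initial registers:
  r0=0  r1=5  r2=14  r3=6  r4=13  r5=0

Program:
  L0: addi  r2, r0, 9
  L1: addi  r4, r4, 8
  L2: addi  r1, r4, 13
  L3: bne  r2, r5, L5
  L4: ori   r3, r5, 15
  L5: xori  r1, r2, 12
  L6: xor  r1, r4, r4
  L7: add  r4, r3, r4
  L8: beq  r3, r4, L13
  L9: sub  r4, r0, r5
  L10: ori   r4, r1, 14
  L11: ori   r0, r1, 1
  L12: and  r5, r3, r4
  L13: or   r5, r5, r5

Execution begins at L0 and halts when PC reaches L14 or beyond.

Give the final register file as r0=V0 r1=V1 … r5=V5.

PC=0  addi  r2, r0, 9        | r0=0 r1=5 r2=9 r3=6 r4=13 r5=0
PC=1  addi  r4, r4, 8        | r0=0 r1=5 r2=9 r3=6 r4=21 r5=0
PC=2  addi  r1, r4, 13       | r0=0 r1=34 r2=9 r3=6 r4=21 r5=0
PC=3  bne  r2, r5, L5        | r0=0 r1=34 r2=9 r3=6 r4=21 r5=0  [TAKEN]
PC=4  ori   r3, r5, 15       | r0=0 r1=34 r2=9 r3=15 r4=21 r5=0
PC=5  xori  r1, r2, 12       | r0=0 r1=5 r2=9 r3=15 r4=21 r5=0
PC=6  xor  r1, r4, r4        | r0=0 r1=0 r2=9 r3=15 r4=21 r5=0
PC=7  add  r4, r3, r4        | r0=0 r1=0 r2=9 r3=15 r4=36 r5=0
PC=8  beq  r3, r4, L13       | r0=0 r1=0 r2=9 r3=15 r4=36 r5=0  [not taken]
PC=9  sub  r4, r0, r5        | r0=0 r1=0 r2=9 r3=15 r4=0 r5=0
PC=10 ori   r4, r1, 14       | r0=0 r1=0 r2=9 r3=15 r4=14 r5=0
PC=11 ori   r0, r1, 1        | r0=0 r1=0 r2=9 r3=15 r4=14 r5=0
PC=12 and  r5, r3, r4        | r0=0 r1=0 r2=9 r3=15 r4=14 r5=14
PC=13 or   r5, r5, r5        | r0=0 r1=0 r2=9 r3=15 r4=14 r5=14

r0=0 r1=0 r2=9 r3=15 r4=14 r5=14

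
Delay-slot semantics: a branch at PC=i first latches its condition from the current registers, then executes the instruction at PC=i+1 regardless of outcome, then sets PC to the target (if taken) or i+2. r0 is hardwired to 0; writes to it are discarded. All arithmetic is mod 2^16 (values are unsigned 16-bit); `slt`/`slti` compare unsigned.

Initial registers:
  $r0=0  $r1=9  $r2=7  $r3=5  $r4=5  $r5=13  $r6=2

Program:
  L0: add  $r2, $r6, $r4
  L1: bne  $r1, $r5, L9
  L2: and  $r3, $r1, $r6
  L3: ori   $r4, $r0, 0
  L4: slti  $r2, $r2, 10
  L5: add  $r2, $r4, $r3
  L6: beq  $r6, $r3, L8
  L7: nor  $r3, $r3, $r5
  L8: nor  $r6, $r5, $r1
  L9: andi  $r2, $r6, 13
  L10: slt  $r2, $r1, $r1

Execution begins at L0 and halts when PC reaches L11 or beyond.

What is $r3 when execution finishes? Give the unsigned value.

PC=0  add  $r2, $r6, $r4     | $r0=0 $r1=9 $r2=7 $r3=5 $r4=5 $r5=13 $r6=2
PC=1  bne  $r1, $r5, L9      | $r0=0 $r1=9 $r2=7 $r3=5 $r4=5 $r5=13 $r6=2  [TAKEN]
PC=2  and  $r3, $r1, $r6     | $r0=0 $r1=9 $r2=7 $r3=0 $r4=5 $r5=13 $r6=2
PC=9  andi  $r2, $r6, 13     | $r0=0 $r1=9 $r2=0 $r3=0 $r4=5 $r5=13 $r6=2
PC=10 slt  $r2, $r1, $r1     | $r0=0 $r1=9 $r2=0 $r3=0 $r4=5 $r5=13 $r6=2

0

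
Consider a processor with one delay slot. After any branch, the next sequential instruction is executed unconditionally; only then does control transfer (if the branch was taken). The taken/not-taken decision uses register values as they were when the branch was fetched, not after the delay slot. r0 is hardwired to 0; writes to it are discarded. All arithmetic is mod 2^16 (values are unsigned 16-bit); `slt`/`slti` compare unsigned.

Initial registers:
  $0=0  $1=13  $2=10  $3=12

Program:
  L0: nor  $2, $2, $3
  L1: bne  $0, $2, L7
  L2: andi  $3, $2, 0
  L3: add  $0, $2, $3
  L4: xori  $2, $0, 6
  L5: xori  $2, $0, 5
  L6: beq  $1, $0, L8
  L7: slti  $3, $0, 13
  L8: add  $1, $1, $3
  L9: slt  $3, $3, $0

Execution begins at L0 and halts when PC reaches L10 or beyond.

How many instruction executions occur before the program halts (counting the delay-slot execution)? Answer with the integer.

6

  step pc=0: nor  $2, $2, $3  regs=(0,13,65521,12)
  step pc=1: bne  $0, $2, L7  cond=T  regs=(0,13,65521,12)
  step pc=2: andi  $3, $2, 0  regs=(0,13,65521,0)
  step pc=7: slti  $3, $0, 13  regs=(0,13,65521,1)
  step pc=8: add  $1, $1, $3  regs=(0,14,65521,1)
  step pc=9: slt  $3, $3, $0  regs=(0,14,65521,0)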